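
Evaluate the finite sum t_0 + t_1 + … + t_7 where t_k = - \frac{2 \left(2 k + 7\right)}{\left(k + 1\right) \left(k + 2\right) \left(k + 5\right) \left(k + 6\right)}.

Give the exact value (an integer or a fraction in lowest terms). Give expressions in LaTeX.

r(k) = (k + 1)*(k + 5)*(2*k + 9)/((k + 3)*(k + 7)*(2*k + 7)) after simplifying.
Factor: A=k + 1; B=k + 7; C=k**3 + 21*k**2/2 + 73*k/2 + 42.
f must satisfy (k + 1)·f(k+1) − (k + 6)·f(k) = k**3 + 21*k**2/2 + 73*k/2 + 42.
Degrees (1,1,3) ⇒ d ≤ 5.
Solve for f: f(k) = k*(k + 2)*(k + 3)*(k + 4)*(k + 6)/10 (degree 5 ≤ 5).
Certificate R = B(k−1)f/C = k*(k + 2)*(k + 6)**2/(5*(2*k + 7)) gives s_k = 2*k*(-k - 6)/(5*(k**2 + 6*k + 5)).
Check: Δs_k = 2*(-2*k - 7)/(k**4 + 14*k**3 + 65*k**2 + 112*k + 60). ✓
Evaluate s at k=8 and k=0: -224/585 and 0; difference -224/585.

Σ = -224/585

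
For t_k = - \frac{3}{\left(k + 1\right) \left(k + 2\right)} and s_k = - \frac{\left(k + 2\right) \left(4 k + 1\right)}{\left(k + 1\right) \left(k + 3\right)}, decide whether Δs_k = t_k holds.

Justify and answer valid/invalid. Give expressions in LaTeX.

Invalid: residual \frac{- 4 k^{2} - 6 k + 7}{k^{4} + 10 k^{3} + 35 k^{2} + 50 k + 24} ≠ 0.

s_(k+1) = -(k + 3)*(4*k + 5)/((k + 2)*(k + 4))
s_(k+1) − s_k = (-7*k**2 - 27*k - 29)/(k**4 + 10*k**3 + 35*k**2 + 50*k + 24)
(s_(k+1) − s_k) − t_k = (-4*k**2 - 6*k + 7)/(k**4 + 10*k**3 + 35*k**2 + 50*k + 24)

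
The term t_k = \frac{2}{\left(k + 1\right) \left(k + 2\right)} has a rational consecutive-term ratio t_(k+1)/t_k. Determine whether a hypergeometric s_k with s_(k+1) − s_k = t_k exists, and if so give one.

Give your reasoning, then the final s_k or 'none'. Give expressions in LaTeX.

t_(k+1)/t_k = (k + 1)/(k + 3).
Factor: A=k + 1; B=k + 3; C=1.
Solve (k + 1)·f(k+1) − (k + 2)·f(k) = 1.
Degrees (1,1,0) ⇒ d ≤ 1.
Solve for f: f(k) = k (degree 1 ≤ 1).
Certificate R = B(k−1)f/C = k*(k + 2) gives s_k = 2*k/(k + 1).
s_(k+1) − s_k = 2/(k**2 + 3*k + 2) = t_k.

s_k = \frac{2 k}{k + 1}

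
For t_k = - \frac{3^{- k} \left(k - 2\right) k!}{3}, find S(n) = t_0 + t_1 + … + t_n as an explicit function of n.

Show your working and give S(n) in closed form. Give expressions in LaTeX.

S(n) = 3^{- n - 1} \left(3^{n + 1} - n n! - n!\right)

Compute t_(k+1)/t_k: get (k**2 - 1)/(3*(k - 2)).
Gosper form: A/B · C(k+1)/C(k) with A=k/3 + 1/3, B=1, C=k - 2.
Need (k/3 + 1/3)·f(k+1) − (1)·f(k) = k - 2.
From deg A=1, deg B=0, deg C=1: d=0.
A polynomial solution: f(k) = 3.
Certificate R = B(k−1)f/C = 3/(k - 2) gives s_k = -factorial(k)/3**k.
s_(k+1) − s_k = -(k - 2)*factorial(k)/(3*3**k) = t_k.
Σ_(k=0)^n t_k = s_(n+1) − s_(0) = (-3**(-n - 1)*factorial(n + 1)) − (-1), i.e. 3**(-n - 1)*(3**(n + 1) - n*factorial(n) - factorial(n)).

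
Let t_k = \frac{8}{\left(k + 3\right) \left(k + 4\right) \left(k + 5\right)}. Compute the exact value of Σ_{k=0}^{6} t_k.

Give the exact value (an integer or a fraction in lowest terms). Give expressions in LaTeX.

Σ = 49/165

The ratio is (k + 3)/(k + 6).
So A=k + 3 and B=k + 6, with C=1.
f must satisfy (k + 3)·f(k+1) − (k + 5)·f(k) = 1.
d = 2 from the (1,1,0) case.
Solving with deg f ≤ 2: f(k) = k*(k + 7)/24.
Certificate R = B(k−1)f/C = k*(k + 5)*(k + 7)/24 gives s_k = k*(k + 7)/(3*(k + 3)*(k + 4)).
s_(k+1) − s_k = 8/(k**3 + 12*k**2 + 47*k + 60) = t_k.
Σ_(k=0)^(6) t_k = s_(7) − s_(0) = 49/165 − (0) = 49/165.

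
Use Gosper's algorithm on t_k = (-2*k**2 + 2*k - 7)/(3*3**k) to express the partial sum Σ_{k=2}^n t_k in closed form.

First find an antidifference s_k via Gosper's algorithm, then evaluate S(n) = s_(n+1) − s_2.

Step 1: r(k) = (2*k**2 + 2*k + 7)/(3*(2*k**2 - 2*k + 7)).
Normal form (A,B,C) = (1/3, 1, k**2 - k + 7/2).
f must satisfy (1/3)·f(k+1) − (1)·f(k) = k**2 - k + 7/2.
From deg A=0, deg B=0, deg C=2: d=2.
A polynomial solution: f(k) = -3*(k**2 + 4)/2.
Get s_k = R·t_k = (k**2 + 4)/3**k with R(k) = B(k−1)f(k)/C(k) = -3*(k**2 + 4)/(2*k**2 - 2*k + 7).
Verify: (-2*k**2 + 2*k - 7)/(3*3**k) matches t_k.
Evaluate: s_(n+1) = 3**(-n - 1)*(n**2 + 2*n + 5); subtract s_(2) = 8/9 ⇒ S(n) = 3**(-n - 2)*(-8*3**n + 3*n**2 + 6*n + 15).

S(n) = 3**(-n - 2)*(-8*3**n + 3*n**2 + 6*n + 15)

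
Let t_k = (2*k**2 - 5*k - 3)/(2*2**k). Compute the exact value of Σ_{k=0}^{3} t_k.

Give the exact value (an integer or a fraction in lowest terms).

Σ = -29/8

Compute t_(k+1)/t_k: get (2*k**2 - k - 6)/(2*(2*k**2 - 5*k - 3)).
Gosper form: A/B · C(k+1)/C(k) with A=1/2, B=1, C=k**2 - 5*k/2 - 3/2.
Key eq: (1/2)·f(k+1) = (1)·f(k) + (k**2 - 5*k/2 - 3/2).
From deg A=0, deg B=0, deg C=2: d=2.
A polynomial solution: f(k) = -2*k**2 + k + 2.
Then R = B(k−1)f/C = -2*(2*k**2 - k - 2)/((k - 3)*(2*k + 1)), so s_k = R(k)·t_k = (-2*k**2 + k + 2)/2**k.
Check: Δs_k = (2*k**2 - 5*k - 3)/(2*2**k). ✓
Evaluate s at k=4 and k=0: -13/8 and 2; difference -29/8.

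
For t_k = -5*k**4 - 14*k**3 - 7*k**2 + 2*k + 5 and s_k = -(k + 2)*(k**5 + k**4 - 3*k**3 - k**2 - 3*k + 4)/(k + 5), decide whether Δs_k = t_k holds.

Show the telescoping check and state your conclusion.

Invalid: residual 3*(4*k**5 + 38*k**4 + 80*k**3 + 34*k**2 - 12*k - 29)/(k**2 + 11*k + 30) ≠ 0.

s_(k+1) = (-k**6 - 9*k**5 - 29*k**4 - 39*k**3 - 13*k**2 + 16*k + 3)/(k + 6)
s_(k+1) − s_k = (-5*k**6 - 57*k**5 - 197*k**4 - 255*k**3 - 81*k**2 + 79*k + 63)/(k**2 + 11*k + 30)
(s_(k+1) − s_k) − t_k = 3*(4*k**5 + 38*k**4 + 80*k**3 + 34*k**2 - 12*k - 29)/(k**2 + 11*k + 30)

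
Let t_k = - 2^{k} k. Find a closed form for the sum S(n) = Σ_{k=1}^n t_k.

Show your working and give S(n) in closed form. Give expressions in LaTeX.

r(k) = 2 + 2/k after simplifying.
Factor: A=2; B=1; C=k.
Set up (2)·f(k+1) − (1)·f(k) − (k) = 0.
Bound: deg f ≤ 1.
Solving with deg f ≤ 1: f(k) = k - 2.
Get s_k = R·t_k = 2**k*(2 - k) with R(k) = B(k−1)f(k)/C(k) = (k - 2)/k.
Δs = -2**k*k, as required.
Σ_(k=1)^n t_k = s_(n+1) − s_(1) = (2**(n + 1)*(1 - n)) − (2), i.e. -2*2**n*n + 2*2**n - 2.

S(n) = - 2 \cdot 2^{n} n + 2 \cdot 2^{n} - 2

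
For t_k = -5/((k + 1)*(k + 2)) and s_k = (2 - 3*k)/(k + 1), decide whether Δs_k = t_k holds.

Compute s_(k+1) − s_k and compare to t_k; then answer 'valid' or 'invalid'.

valid; difference matches t_k

s_(k+1) = (-3*k - 1)/(k + 2)
s_(k+1) − s_k = -5/(k**2 + 3*k + 2)
(s_(k+1) − s_k) − t_k = 0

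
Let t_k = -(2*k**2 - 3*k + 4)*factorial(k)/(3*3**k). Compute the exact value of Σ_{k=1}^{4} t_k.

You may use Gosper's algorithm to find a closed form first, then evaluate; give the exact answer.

Σ = -37/9

t_(k+1)/t_k = (k + 1)*(-3*k + 2*(k + 1)**2 + 1)/(3*(2*k**2 - 3*k + 4)).
A = k/3 + 1/3, B = 1, C = k**2 - 3*k/2 + 2.
f must satisfy (k/3 + 1/3)·f(k+1) − (1)·f(k) = k**2 - 3*k/2 + 2.
Degrees (1,0,2) ⇒ d ≤ 1.
Match coefficients ⇒ f(k) = 3*(2*k - 1)/2.
Then R = B(k−1)f/C = 3*(2*k - 1)/(2*k**2 - 3*k + 4), so s_k = R(k)·t_k = -(2*k - 1)*factorial(k)/3**k.
s_(k+1) − s_k = -(2*k**2 - 3*k + 4)*factorial(k)/(3*3**k) = t_k.
Sum = s_(5) − s_(1); s_(5) = -40/9, s_(1) = -1/3 ⇒ -37/9.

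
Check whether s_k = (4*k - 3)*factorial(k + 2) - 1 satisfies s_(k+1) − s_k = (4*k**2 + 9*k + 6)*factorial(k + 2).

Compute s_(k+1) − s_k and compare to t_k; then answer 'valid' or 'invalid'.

s_(k+1) = (4*k + 1)*factorial(k + 3) - 1
s_(k+1) − s_k = (4*k**2 + 9*k + 6)*factorial(k + 2)
(s_(k+1) − s_k) − t_k = 0

Valid — Δs_k = t_k.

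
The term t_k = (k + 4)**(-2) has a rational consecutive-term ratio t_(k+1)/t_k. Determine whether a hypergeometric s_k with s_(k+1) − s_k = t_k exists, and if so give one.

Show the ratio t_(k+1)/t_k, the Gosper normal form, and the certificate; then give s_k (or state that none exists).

none — t_k is not Gosper-summable

The ratio is (k + 4)**2/(k + 5)**2.
A = k**2 + 8*k + 16, B = k**2 + 10*k + 25, C = 1.
f must satisfy (k**2 + 8*k + 16)·f(k+1) − (k**2 + 8*k + 16)·f(k) = 1.
d = 0 from the (2,2,0) case.
Generic f = c0 gives residual -1; -1 = 0 cannot hold, so t_k is not Gosper-summable.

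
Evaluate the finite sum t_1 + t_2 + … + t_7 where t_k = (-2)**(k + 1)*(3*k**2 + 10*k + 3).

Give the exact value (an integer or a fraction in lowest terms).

r(k) = 2*(-3*k**2 - 16*k - 16)/(3*k**2 + 10*k + 3) after simplifying.
A = -2, B = 1, C = k**2 + 10*k/3 + 1.
Set up (-2)·f(k+1) − (1)·f(k) − (k**2 + 10*k/3 + 1) = 0.
d = 2 from the (0,0,2) case.
A polynomial solution: f(k) = -(k**2 + 2*k - 1)/3.
So s_k = (B(k−1)f/C)·t_k = (-(k**2 + 2*k - 1)/((k + 3)*(3*k + 1)))·t_k = (-2)**(k + 1)*(-k**2 - 2*k + 1).
Verify: (-2)**(k + 1)*(3*k**2 + 10*k + 3) matches t_k.
Evaluate s at k=8 and k=1: 40448 and -8; difference 40456.

Σ = 40456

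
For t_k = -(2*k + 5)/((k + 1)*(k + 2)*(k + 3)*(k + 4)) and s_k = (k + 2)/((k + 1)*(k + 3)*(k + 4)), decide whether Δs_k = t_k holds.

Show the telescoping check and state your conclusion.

Invalid: residual 2*(3*k + 7)/(k**5 + 15*k**4 + 85*k**3 + 225*k**2 + 274*k + 120) ≠ 0.

s_(k+1) = (k + 3)/((k + 2)*(k + 4)*(k + 5))
s_(k+1) − s_k = ((k + 1)*(k + 3)**2 - (k + 2)**2*(k + 5))/((k + 1)*(k + 2)*(k + 3)*(k + 4)*(k + 5))
(s_(k+1) − s_k) − t_k = 2*(3*k + 7)/(k**5 + 15*k**4 + 85*k**3 + 225*k**2 + 274*k + 120)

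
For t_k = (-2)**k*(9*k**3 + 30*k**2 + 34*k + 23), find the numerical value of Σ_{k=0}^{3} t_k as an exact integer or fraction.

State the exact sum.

Σ = -4141

r(k) = 2*(-9*k**3 - 57*k**2 - 121*k - 96)/(9*k**3 + 30*k**2 + 34*k + 23) after simplifying.
A = -2, B = 1, C = k**3 + 10*k**2/3 + 34*k/9 + 23/9.
Set up (-2)·f(k+1) − (1)·f(k) − (k**3 + 10*k**2/3 + 34*k/9 + 23/9) = 0.
From deg A=0, deg B=0, deg C=3: d=3.
A polynomial solution: f(k) = -(3*k**3 + 4*k**2 + 3)/9.
R(k) = B(k−1)·f(k)/C(k) = -(3*k**3 + 4*k**2 + 3)/(9*k**3 + 30*k**2 + 34*k + 23); s_k = R·t_k = (-2)**k*(-3*k**3 - 4*k**2 - 3).
s_(k+1) − s_k = (-2)**k*(9*k**3 + 30*k**2 + 34*k + 23) = t_k.
Sum = s_(4) − s_(0); s_(4) = -4144, s_(0) = -3 ⇒ -4141.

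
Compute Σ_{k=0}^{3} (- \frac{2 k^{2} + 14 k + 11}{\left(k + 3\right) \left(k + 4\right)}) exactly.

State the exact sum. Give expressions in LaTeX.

Σ = -116/21

The ratio is (k + 3)*(14*k + 2*(k + 1)**2 + 25)/((k + 5)*(2*k**2 + 14*k + 11)).
So A=k + 3 and B=k + 5, with C=k**2 + 7*k + 11/2.
Need (k + 3)·f(k+1) − (k + 4)·f(k) = k**2 + 7*k + 11/2.
Degrees (1,1,2) ⇒ d ≤ 2.
A polynomial solution: f(k) = k*(6*k + 5)/6.
R(k) = B(k−1)·f(k)/C(k) = k*(k + 4)*(6*k + 5)/(3*(2*k**2 + 14*k + 11)); s_k = R·t_k = k*(-6*k - 5)/(3*(k + 3)).
Check: Δs_k = (-2*k**2 - 14*k - 11)/(k**2 + 7*k + 12). ✓
Σ_(k=0)^(3) t_k = s_(4) − s_(0) = -116/21 − (0) = -116/21.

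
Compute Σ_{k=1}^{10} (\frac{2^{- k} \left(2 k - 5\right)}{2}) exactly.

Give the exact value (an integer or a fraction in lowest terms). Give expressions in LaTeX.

Σ = -1043/2048

Ratio r(k) = (2*k - 3)/(2*(2*k - 5)).
A = 1/2, B = 1, C = k - 5/2.
f must satisfy (1/2)·f(k+1) − (1)·f(k) = k - 5/2.
Bound: deg f ≤ 1.
A polynomial solution: f(k) = 3 - 2*k.
R(k) = B(k−1)·f(k)/C(k) = -2*(2*k - 3)/(2*k - 5); s_k = R·t_k = (3 - 2*k)/2**k.
Δs = (2*k - 5)/(2*2**k), as required.
Σ_(k=1)^(10) t_k = s_(11) − s_(1) = -19/2048 − (1/2) = -1043/2048.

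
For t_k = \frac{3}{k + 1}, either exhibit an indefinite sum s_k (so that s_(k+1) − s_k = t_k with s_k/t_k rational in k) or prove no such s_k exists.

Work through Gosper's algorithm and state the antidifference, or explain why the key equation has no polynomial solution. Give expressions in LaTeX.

Ratio r(k) = (k + 1)/(k + 2).
Factor: A=k + 1; B=k + 2; C=1.
f must satisfy (k + 1)·f(k+1) − (k + 1)·f(k) = 1.
d = 0 from the (1,1,0) case.
Generic f = c0 gives residual -1; -1 = 0 cannot hold, so t_k is not Gosper-summable.

no hypergeometric antidifference exists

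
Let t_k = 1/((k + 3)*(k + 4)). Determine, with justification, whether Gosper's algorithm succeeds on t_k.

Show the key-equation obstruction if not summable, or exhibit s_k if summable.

Yes. s_k = k/(3*(k + 3)).

r(k) = (k + 3)/(k + 5) after simplifying.
Take A(k)=k + 3, B(k)=k + 5, C(k)=1.
Key eq: (k + 3)·f(k+1) = (k + 4)·f(k) + (1).
Bound: deg f ≤ 1.
Match coefficients ⇒ f(k) = k/3.
So s_k = (B(k−1)f/C)·t_k = (k*(k + 4)/3)·t_k = k/(3*(k + 3)).
Check: Δs_k = 1/(k**2 + 7*k + 12). ✓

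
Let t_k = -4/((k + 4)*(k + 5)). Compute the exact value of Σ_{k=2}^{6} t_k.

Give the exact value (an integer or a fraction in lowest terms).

Ratio r(k) = (k + 4)/(k + 6).
A = k + 4, B = k + 6, C = 1.
Need (k + 4)·f(k+1) − (k + 5)·f(k) = 1.
Bound: deg f ≤ 1.
Coefficient equations give f(k) = k/4.
So s_k = (B(k−1)f/C)·t_k = (k*(k + 5)/4)·t_k = -k/(k + 4).
s_(k+1) − s_k = -4/(k**2 + 9*k + 20) = t_k.
Sum = s_(7) − s_(2); s_(7) = -7/11, s_(2) = -1/3 ⇒ -10/33.

Σ = -10/33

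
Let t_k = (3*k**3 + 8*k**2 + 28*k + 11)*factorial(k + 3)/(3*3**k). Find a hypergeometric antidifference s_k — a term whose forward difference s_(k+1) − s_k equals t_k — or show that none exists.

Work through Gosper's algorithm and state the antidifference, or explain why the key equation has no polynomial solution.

Step 1: r(k) = (3*k**4 + 29*k**3 + 121*k**2 + 262*k + 200)/(3*(3*k**3 + 8*k**2 + 28*k + 11)).
Normal form (A,B,C) = (k/3 + 4/3, 1, k**3 + 8*k**2/3 + 28*k/3 + 11/3).
Solve (k/3 + 4/3)·f(k+1) − (1)·f(k) = k**3 + 8*k**2/3 + 28*k/3 + 11/3.
Bound: deg f ≤ 2.
Match coefficients ⇒ f(k) = 3*k**2 - k + 3.
Then R = B(k−1)f/C = 3*(3*k**2 - k + 3)/(3*k**3 + 8*k**2 + 28*k + 11), so s_k = R(k)·t_k = (3*k**2 - k + 3)*factorial(k + 3)/3**k.
s_(k+1) − s_k = (3*k**3 + 8*k**2 + 28*k + 11)*factorial(k + 3)/(3*3**k) = t_k.

s_k = (3*k**2 - k + 3)*factorial(k + 3)/3**k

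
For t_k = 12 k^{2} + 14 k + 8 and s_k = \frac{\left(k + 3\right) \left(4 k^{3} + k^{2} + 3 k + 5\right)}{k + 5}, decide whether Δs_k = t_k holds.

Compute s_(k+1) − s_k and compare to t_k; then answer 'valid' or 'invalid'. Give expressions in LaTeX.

s_(k+1) = (k + 4)*(3*k + 4*(k + 1)**3 + (k + 1)**2 + 8)/(k + 6)
s_(k+1) − s_k = 2*(6*k**4 + 65*k**3 + 188*k**2 + 179*k + 85)/(k**2 + 11*k + 30)
(s_(k+1) − s_k) − t_k = 2*(-8*k**3 - 73*k**2 - 75*k - 35)/(k**2 + 11*k + 30)

Invalid: residual \frac{2 \left(- 8 k^{3} - 73 k^{2} - 75 k - 35\right)}{k^{2} + 11 k + 30} ≠ 0.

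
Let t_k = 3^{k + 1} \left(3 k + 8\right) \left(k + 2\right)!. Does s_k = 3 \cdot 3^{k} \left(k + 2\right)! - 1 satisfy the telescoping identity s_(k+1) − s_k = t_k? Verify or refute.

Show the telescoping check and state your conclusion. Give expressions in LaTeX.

s_(k+1) = 3*3**(k + 1)*factorial(k + 3) - 1
s_(k+1) − s_k = 3**(k + 1)*(3*k + 8)*factorial(k + 2)
(s_(k+1) − s_k) − t_k = 0

Valid: the claim telescopes to t_k.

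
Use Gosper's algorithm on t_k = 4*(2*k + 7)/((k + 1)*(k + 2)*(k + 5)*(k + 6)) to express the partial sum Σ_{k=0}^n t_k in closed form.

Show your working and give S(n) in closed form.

S(n) = 4*(n**2 + 8*n + 7)/(5*(n**2 + 8*n + 12))

Compute t_(k+1)/t_k: get (k + 1)*(k + 5)*(2*k + 9)/((k + 3)*(k + 7)*(2*k + 7)).
Normal form (A,B,C) = (k + 1, k + 7, k**3 + 21*k**2/2 + 73*k/2 + 42).
Solve (k + 1)·f(k+1) − (k + 6)·f(k) = k**3 + 21*k**2/2 + 73*k/2 + 42.
deg f ≤ 5 (via 1,1,3).
Solving with deg f ≤ 5: f(k) = k*(k + 2)*(k + 3)*(k + 4)*(k + 6)/10.
Certificate R = B(k−1)f/C = k*(k + 2)*(k + 6)**2/(5*(2*k + 7)) gives s_k = 4*k*(k + 6)/(5*(k**2 + 6*k + 5)).
Verify: 4*(2*k + 7)/(k**4 + 14*k**3 + 65*k**2 + 112*k + 60) matches t_k.
s_(n+1) = 4*(n**2 + 8*n + 7)/(5*(n**2 + 8*n + 12)) and s_(0) = 0, so S(n) = 4*(n**2 + 8*n + 7)/(5*(n**2 + 8*n + 12)).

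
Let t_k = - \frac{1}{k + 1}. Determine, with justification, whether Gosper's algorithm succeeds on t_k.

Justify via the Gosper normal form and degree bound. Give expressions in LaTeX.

No. Not Gosper-summable.

Compute t_(k+1)/t_k: get (k + 1)/(k + 2).
So A=k + 1 and B=k + 2, with C=1.
Key eq: (k + 1)·f(k+1) = (k + 1)·f(k) + (1).
Degrees (1,1,0) ⇒ d ≤ 0.
Put f(k) = c0: A·f(k+1) − B(k−1)·f(k) − C = -1; need -1 = 0 — inconsistent ⇒ no f, not summable.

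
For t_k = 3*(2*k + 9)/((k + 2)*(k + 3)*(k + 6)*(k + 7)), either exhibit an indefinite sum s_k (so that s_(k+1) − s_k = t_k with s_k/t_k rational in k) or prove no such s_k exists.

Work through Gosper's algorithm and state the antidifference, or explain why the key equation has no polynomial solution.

Compute t_(k+1)/t_k: get (k + 2)*(k + 6)*(2*k + 11)/((k + 4)*(k + 8)*(2*k + 9)).
Factor: A=k + 2; B=k + 8; C=k**3 + 27*k**2/2 + 121*k/2 + 90.
Key eq: (k + 2)·f(k+1) = (k + 7)·f(k) + (k**3 + 27*k**2/2 + 121*k/2 + 90).
From deg A=1, deg B=1, deg C=3: d=5.
A polynomial solution: f(k) = k*(k + 3)*(k + 4)*(k + 5)*(k + 8)/24.
Certificate R = B(k−1)f/C = k*(k + 3)*(k + 7)*(k + 8)/(12*(2*k + 9)) gives s_k = k*(k + 8)/(4*(k**2 + 8*k + 12)).
Verify: 3*(2*k + 9)/(k**4 + 18*k**3 + 113*k**2 + 288*k + 252) matches t_k.

s_k = k*(k + 8)/(4*(k**2 + 8*k + 12))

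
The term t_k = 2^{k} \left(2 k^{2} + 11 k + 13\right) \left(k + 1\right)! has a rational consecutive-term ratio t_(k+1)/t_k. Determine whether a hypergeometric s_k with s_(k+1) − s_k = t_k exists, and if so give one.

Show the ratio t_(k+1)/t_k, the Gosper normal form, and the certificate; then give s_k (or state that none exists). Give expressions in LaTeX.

Step 1: r(k) = 2*(2*k**3 + 19*k**2 + 56*k + 52)/(2*k**2 + 11*k + 13).
Normal form (A,B,C) = (2*k + 4, 1, k**2 + 11*k/2 + 13/2).
Solve (2*k + 4)·f(k+1) − (1)·f(k) = k**2 + 11*k/2 + 13/2.
Degrees (1,0,2) ⇒ d ≤ 1.
A polynomial solution: f(k) = (k + 3)/2.
Then R = B(k−1)f/C = (k + 3)/(2*k**2 + 11*k + 13), so s_k = R(k)·t_k = 2**k*(k + 3)*factorial(k + 1).
Verify: 2**k*(2*k**2 + 11*k + 13)*factorial(k + 1) matches t_k.

s_k = 2^{k} \left(k + 3\right) \left(k + 1\right)!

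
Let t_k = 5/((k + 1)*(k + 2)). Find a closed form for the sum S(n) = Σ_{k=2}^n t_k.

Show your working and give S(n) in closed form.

S(n) = 5*(n - 1)/(3*(n + 2))

r(k) = (k + 1)/(k + 3) after simplifying.
Gosper form: A/B · C(k+1)/C(k) with A=k + 1, B=k + 3, C=1.
Key eq: (k + 1)·f(k+1) = (k + 2)·f(k) + (1).
From deg A=1, deg B=1, deg C=0: d=1.
Solve for f: f(k) = k (degree 1 ≤ 1).
Get s_k = R·t_k = 5*k/(k + 1) with R(k) = B(k−1)f(k)/C(k) = k*(k + 2).
Verify: 5/(k**2 + 3*k + 2) matches t_k.
Telescope: S(n) = s_(n+1) − s_(2) = 5*(n + 1)/(n + 2) − (10/3) = 5*(n - 1)/(3*(n + 2)).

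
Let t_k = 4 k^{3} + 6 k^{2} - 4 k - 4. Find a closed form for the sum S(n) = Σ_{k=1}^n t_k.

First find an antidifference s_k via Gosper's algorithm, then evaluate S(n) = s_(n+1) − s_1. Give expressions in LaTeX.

t_(k+1)/t_k = (2*k**3 + 9*k**2 + 10*k + 1)/(2*k**3 + 3*k**2 - 2*k - 2).
Gosper form: A/B · C(k+1)/C(k) with A=1, B=1, C=k**3 + 3*k**2/2 - k - 1.
Need (1)·f(k+1) − (1)·f(k) = k**3 + 3*k**2/2 - k - 1.
deg f ≤ 4 (via 0,0,3).
Match coefficients ⇒ f(k) = k*(k**3 - 4*k - 1)/4.
R(k) = B(k−1)·f(k)/C(k) = k*(k**3 - 4*k - 1)/(2*(2*k**3 + 3*k**2 - 2*k - 2)); s_k = R·t_k = k*(k**3 - 4*k - 1).
s_(k+1) − s_k = 4*k**3 + 6*k**2 - 4*k - 4 = t_k.
Σ_(k=1)^n t_k = s_(n+1) − s_(1) = (n**4 + 4*n**3 + 2*n**2 - 5*n - 4) − (-4), i.e. n*(n**3 + 4*n**2 + 2*n - 5).

S(n) = n \left(n^{3} + 4 n^{2} + 2 n - 5\right)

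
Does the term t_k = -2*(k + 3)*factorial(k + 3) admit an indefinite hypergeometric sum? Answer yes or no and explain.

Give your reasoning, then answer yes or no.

t_(k+1)/t_k = (k + 4)**2/(k + 3).
Normal form (A,B,C) = (k + 4, 1, k + 3).
Solve (k + 4)·f(k+1) − (1)·f(k) = k + 3.
deg f ≤ 0 (via 1,0,1).
Solving with deg f ≤ 0: f(k) = 1.
Get s_k = R·t_k = -2*factorial(k + 3) with R(k) = B(k−1)f(k)/C(k) = 1/(k + 3).
Verify: -2*(k + 3)*factorial(k + 3) matches t_k.

Yes. s_k = -2*factorial(k + 3).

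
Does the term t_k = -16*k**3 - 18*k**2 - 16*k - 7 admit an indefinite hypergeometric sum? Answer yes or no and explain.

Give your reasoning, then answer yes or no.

Yes. s_k = k*(-4*k**3 + 2*k**2 - 3*k - 2).

t_(k+1)/t_k = (16*k**3 + 66*k**2 + 100*k + 57)/(16*k**3 + 18*k**2 + 16*k + 7).
Factor: A=1; B=1; C=k**3 + 9*k**2/8 + k + 7/16.
Set up (1)·f(k+1) − (1)·f(k) − (k**3 + 9*k**2/8 + k + 7/16) = 0.
Degrees (0,0,3) ⇒ d ≤ 4.
Solving with deg f ≤ 4: f(k) = k*(4*k**3 - 2*k**2 + 3*k + 2)/16.
Then R = B(k−1)f/C = k*(4*k**3 - 2*k**2 + 3*k + 2)/(16*k**3 + 18*k**2 + 16*k + 7), so s_k = R(k)·t_k = k*(-4*k**3 + 2*k**2 - 3*k - 2).
Δs = -16*k**3 - 18*k**2 - 16*k - 7, as required.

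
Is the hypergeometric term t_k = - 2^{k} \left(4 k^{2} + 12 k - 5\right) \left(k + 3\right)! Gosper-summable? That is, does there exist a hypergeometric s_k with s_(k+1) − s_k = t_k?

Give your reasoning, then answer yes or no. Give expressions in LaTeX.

The ratio is 2*(4*k**3 + 36*k**2 + 91*k + 44)/(4*k**2 + 12*k - 5).
Take A(k)=2*k + 8, B(k)=1, C(k)=k**2 + 3*k - 5/4.
Need (2*k + 8)·f(k+1) − (1)·f(k) = k**2 + 3*k - 5/4.
d = 1 from the (1,0,2) case.
Match coefficients ⇒ f(k) = (2*k - 3)/4.
Certificate R = B(k−1)f/C = (2*k - 3)/(4*k**2 + 12*k - 5) gives s_k = -2**k*(2*k - 3)*factorial(k + 3).
Verify: -2**k*(4*k**2 + 12*k - 5)*factorial(k + 3) matches t_k.

Yes. s_k = - 2^{k} \left(2 k - 3\right) \left(k + 3\right)!.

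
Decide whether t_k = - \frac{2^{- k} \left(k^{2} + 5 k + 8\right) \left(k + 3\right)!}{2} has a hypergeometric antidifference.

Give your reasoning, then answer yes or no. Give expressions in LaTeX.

Step 1: r(k) = (k + 4)*(5*k + (k + 1)**2 + 13)/(2*(k**2 + 5*k + 8)).
Take A(k)=k/2 + 2, B(k)=1, C(k)=k**2 + 5*k + 8.
f must satisfy (k/2 + 2)·f(k+1) − (1)·f(k) = k**2 + 5*k + 8.
From deg A=1, deg B=0, deg C=2: d=1.
Match coefficients ⇒ f(k) = 2*(k + 2).
Then R = B(k−1)f/C = 2*(k + 2)/(k**2 + 5*k + 8), so s_k = R(k)·t_k = -(k + 2)*factorial(k + 3)/2**k.
Verify: -(k**2 + 5*k + 8)*factorial(k + 3)/(2*2**k) matches t_k.

Yes. s_k = - 2^{- k} \left(k + 2\right) \left(k + 3\right)!.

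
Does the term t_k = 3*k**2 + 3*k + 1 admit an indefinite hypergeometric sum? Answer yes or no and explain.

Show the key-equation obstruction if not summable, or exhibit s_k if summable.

Compute t_(k+1)/t_k: get (3*k**2 + 9*k + 7)/(3*k**2 + 3*k + 1).
Normal form (A,B,C) = (1, 1, k**2 + k + 1/3).
Need (1)·f(k+1) − (1)·f(k) = k**2 + k + 1/3.
d = 3 from the (0,0,2) case.
A polynomial solution: f(k) = k**3/3.
Get s_k = R·t_k = k**3 with R(k) = B(k−1)f(k)/C(k) = k**3/(3*k**2 + 3*k + 1).
Verify: -k**3 + (k + 1)**3 matches t_k.

Yes. s_k = k**3.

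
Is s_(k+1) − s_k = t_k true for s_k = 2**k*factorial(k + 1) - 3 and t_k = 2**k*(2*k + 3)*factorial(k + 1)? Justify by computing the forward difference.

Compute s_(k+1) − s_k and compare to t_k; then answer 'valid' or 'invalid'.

s_(k+1) = 2**(k + 1)*factorial(k + 2) - 3
s_(k+1) − s_k = 2**k*(2*k + 3)*factorial(k + 1)
(s_(k+1) − s_k) − t_k = 0

Valid — Δs_k = t_k.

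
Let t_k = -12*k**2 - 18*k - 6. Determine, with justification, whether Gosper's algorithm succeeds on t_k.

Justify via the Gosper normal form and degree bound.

t_(k+1)/t_k = (2*k**2 + 7*k + 6)/(2*k**2 + 3*k + 1).
Factor: A=1; B=1; C=k**2 + 3*k/2 + 1/2.
Key eq: (1)·f(k+1) = (1)·f(k) + (k**2 + 3*k/2 + 1/2).
d = 3 from the (0,0,2) case.
Solve for f: f(k) = k*(k + 1)*(4*k - 1)/12 (degree 3 ≤ 3).
Then R = B(k−1)f/C = k*(4*k - 1)/(6*(2*k + 1)), so s_k = R(k)·t_k = k*(-4*k**2 - 3*k + 1).
Verify: -12*k**2 - 18*k - 6 matches t_k.

Yes. s_k = k*(-4*k**2 - 3*k + 1).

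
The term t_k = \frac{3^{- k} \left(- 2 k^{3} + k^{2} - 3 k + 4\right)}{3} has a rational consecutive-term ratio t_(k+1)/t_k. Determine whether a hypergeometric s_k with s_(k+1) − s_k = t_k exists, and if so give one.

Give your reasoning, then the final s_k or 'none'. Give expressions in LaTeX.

Ratio r(k) = k*(2*k**2 + 5*k + 7)/(3*(2*k**3 - k**2 + 3*k - 4)).
Take A(k)=1/3, B(k)=1, C(k)=k**3 - k**2/2 + 3*k/2 - 2.
Need (1/3)·f(k+1) − (1)·f(k) = k**3 - k**2/2 + 3*k/2 - 2.
Degrees (0,0,3) ⇒ d ≤ 3.
Solve for f: f(k) = -3*(k**3 + k**2 + 4*k + 1)/2 (degree 3 ≤ 3).
Then R = B(k−1)f/C = -3*(k**3 + k**2 + 4*k + 1)/((k - 1)*(2*k**2 + k + 4)), so s_k = R(k)·t_k = (k**3 + k**2 + 4*k + 1)/3**k.
Verify: (-2*k**3 + k**2 - 3*k + 4)/(3*3**k) matches t_k.

s_k = 3^{- k} \left(k^{3} + k^{2} + 4 k + 1\right)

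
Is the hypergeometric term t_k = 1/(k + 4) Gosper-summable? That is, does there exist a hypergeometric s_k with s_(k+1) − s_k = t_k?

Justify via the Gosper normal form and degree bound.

No — t_k has no hypergeometric antidifference.

Compute t_(k+1)/t_k: get (k + 4)/(k + 5).
Gosper form: A/B · C(k+1)/C(k) with A=k + 4, B=k + 5, C=1.
Key eq: (k + 4)·f(k+1) = (k + 4)·f(k) + (1).
Degrees (1,1,0) ⇒ d ≤ 0.
Write f(k) = c0. Then LHS − RHS = -1, requiring -1 = 0: contradictory. No certificate.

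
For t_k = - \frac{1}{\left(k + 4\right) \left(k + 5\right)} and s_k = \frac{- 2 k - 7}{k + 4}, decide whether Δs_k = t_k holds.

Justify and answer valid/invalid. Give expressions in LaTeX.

s_(k+1) = (-2*k - 9)/(k + 5)
s_(k+1) − s_k = -1/(k**2 + 9*k + 20)
(s_(k+1) − s_k) − t_k = 0

valid (s_(k+1) − s_k reduces to t_k)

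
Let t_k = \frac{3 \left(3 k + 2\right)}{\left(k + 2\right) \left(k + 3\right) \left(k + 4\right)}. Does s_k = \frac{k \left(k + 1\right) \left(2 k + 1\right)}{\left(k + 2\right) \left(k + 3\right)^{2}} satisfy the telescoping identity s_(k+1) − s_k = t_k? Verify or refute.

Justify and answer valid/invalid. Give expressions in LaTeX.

s_(k+1) = (k + 1)*(k + 2)*(2*k + 3)/((k + 3)*(k + 4)**2)
s_(k+1) − s_k = (13*k**3 + 69*k**2 + 92*k + 36)/(k**5 + 16*k**4 + 101*k**3 + 314*k**2 + 480*k + 288)
(s_(k+1) − s_k) − t_k = 2*(2*k**3 - 29*k - 18)/(k**5 + 16*k**4 + 101*k**3 + 314*k**2 + 480*k + 288)

Invalid: residual \frac{2 \left(2 k^{3} - 29 k - 18\right)}{k^{5} + 16 k^{4} + 101 k^{3} + 314 k^{2} + 480 k + 288} ≠ 0.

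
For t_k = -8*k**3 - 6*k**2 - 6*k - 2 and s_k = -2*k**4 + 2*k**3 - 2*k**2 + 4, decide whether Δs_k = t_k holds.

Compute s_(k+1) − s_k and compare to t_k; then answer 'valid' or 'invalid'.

Valid — Δs_k = t_k.

s_(k+1) = -2*(k + 1)**4 + 2*(k + 1)**3 - 2*(k + 1)**2 + 4
s_(k+1) − s_k = -8*k**3 - 6*k**2 - 6*k - 2
(s_(k+1) − s_k) − t_k = 0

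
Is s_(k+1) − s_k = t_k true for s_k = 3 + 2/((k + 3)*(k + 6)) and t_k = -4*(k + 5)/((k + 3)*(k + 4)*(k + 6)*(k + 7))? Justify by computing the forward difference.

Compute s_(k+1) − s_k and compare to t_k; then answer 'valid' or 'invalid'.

s_(k+1) = 3 + 2/((k + 4)*(k + 7))
s_(k+1) − s_k = 4*(-k - 5)/(k**4 + 20*k**3 + 145*k**2 + 450*k + 504)
(s_(k+1) − s_k) − t_k = 0

Valid: the claim telescopes to t_k.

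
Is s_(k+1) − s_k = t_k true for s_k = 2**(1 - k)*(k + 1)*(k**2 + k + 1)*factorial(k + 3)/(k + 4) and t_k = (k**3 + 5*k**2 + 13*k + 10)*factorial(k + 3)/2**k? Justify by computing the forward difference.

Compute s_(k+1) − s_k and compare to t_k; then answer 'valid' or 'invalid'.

Invalid: residual -3*(k**4 + 9*k**3 + 31*k**2 + 60*k + 38)*factorial(k + 3)/(2**k*(k + 4)*(k + 5)) ≠ 0.

s_(k+1) = (k + 2)*(k**2 + 3*k + 3)*factorial(k + 4)/(2**k*(k + 5))
s_(k+1) − s_k = (k**5 + 11*k**4 + 51*k**3 + 134*k**2 + 170*k + 86)*factorial(k + 3)/(2**k*(k + 4)*(k + 5))
(s_(k+1) − s_k) − t_k = -3*(k**4 + 9*k**3 + 31*k**2 + 60*k + 38)*factorial(k + 3)/(2**k*(k + 4)*(k + 5))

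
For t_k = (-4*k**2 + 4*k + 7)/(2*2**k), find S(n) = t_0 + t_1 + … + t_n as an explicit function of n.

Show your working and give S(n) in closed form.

S(n) = 2**(-n - 1)*(-2**(n + 1) + 4*n**2 + 12*n + 9)

Ratio r(k) = (4*k**2 + 4*k - 7)/(2*(4*k**2 - 4*k - 7)).
Take A(k)=1/2, B(k)=1, C(k)=k**2 - k - 7/4.
Need (1/2)·f(k+1) − (1)·f(k) = k**2 - k - 7/4.
deg f ≤ 2 (via 0,0,2).
A polynomial solution: f(k) = -(2*k + 1)**2/2.
Get s_k = R·t_k = (4*k**2 + 4*k + 1)/2**k with R(k) = B(k−1)f(k)/C(k) = -2*(2*k + 1)**2/(4*k**2 - 4*k - 7).
Check: Δs_k = (-4*k**2 + 4*k + 7)/(2*2**k). ✓
s_(n+1) = 2**(-n - 1)*(4*n**2 + 12*n + 9) and s_(0) = 1, so S(n) = 2**(-n - 1)*(-2**(n + 1) + 4*n**2 + 12*n + 9).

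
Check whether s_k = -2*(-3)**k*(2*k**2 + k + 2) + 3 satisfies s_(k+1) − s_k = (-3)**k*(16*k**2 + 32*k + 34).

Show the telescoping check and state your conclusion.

Valid — Δs_k = t_k.

s_(k+1) = 6*(-3)**k*(k + 2*(k + 1)**2 + 3) + 3
s_(k+1) − s_k = (-3)**k*(16*k**2 + 32*k + 34)
(s_(k+1) − s_k) − t_k = 0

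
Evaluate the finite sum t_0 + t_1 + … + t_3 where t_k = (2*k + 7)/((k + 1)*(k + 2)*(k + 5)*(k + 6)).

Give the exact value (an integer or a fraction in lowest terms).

Σ = 8/45

Ratio r(k) = (k + 1)*(k + 5)*(2*k + 9)/((k + 3)*(k + 7)*(2*k + 7)).
Factor: A=k + 1; B=k + 7; C=k**3 + 21*k**2/2 + 73*k/2 + 42.
Solve (k + 1)·f(k+1) − (k + 6)·f(k) = k**3 + 21*k**2/2 + 73*k/2 + 42.
Bound: deg f ≤ 5.
Solving with deg f ≤ 5: f(k) = k*(k + 2)*(k + 3)*(k + 4)*(k + 6)/10.
R(k) = B(k−1)·f(k)/C(k) = k*(k + 2)*(k + 6)**2/(5*(2*k + 7)); s_k = R·t_k = k*(k + 6)/(5*(k**2 + 6*k + 5)).
Δs = (2*k + 7)/(k**4 + 14*k**3 + 65*k**2 + 112*k + 60), as required.
Evaluate s at k=4 and k=0: 8/45 and 0; difference 8/45.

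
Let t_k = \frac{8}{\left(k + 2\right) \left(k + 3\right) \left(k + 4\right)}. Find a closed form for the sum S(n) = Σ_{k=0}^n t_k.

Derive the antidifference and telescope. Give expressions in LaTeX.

S(n) = \frac{2 \left(n^{2} + 7 n + 6\right)}{3 \left(n^{2} + 7 n + 12\right)}

Compute t_(k+1)/t_k: get (k + 2)/(k + 5).
A = k + 2, B = k + 5, C = 1.
Solve (k + 2)·f(k+1) − (k + 4)·f(k) = 1.
Bound: deg f ≤ 2.
Solving with deg f ≤ 2: f(k) = k*(k + 5)/12.
Certificate R = B(k−1)f/C = k*(k + 4)*(k + 5)/12 gives s_k = 2*k*(k + 5)/(3*(k + 2)*(k + 3)).
Δs = 8/(k**3 + 9*k**2 + 26*k + 24), as required.
Evaluate: s_(n+1) = 2*(n**2 + 7*n + 6)/(3*(n**2 + 7*n + 12)); subtract s_(0) = 0 ⇒ S(n) = 2*(n**2 + 7*n + 6)/(3*(n**2 + 7*n + 12)).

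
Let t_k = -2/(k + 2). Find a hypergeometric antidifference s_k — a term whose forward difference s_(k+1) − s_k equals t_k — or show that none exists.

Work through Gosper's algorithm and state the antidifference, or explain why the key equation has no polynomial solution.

Ratio r(k) = (k + 2)/(k + 3).
Gosper form: A/B · C(k+1)/C(k) with A=k + 2, B=k + 3, C=1.
f must satisfy (k + 2)·f(k+1) − (k + 2)·f(k) = 1.
Bound: deg f ≤ 0.
Put f(k) = c0: A·f(k+1) − B(k−1)·f(k) − C = -1; need -1 = 0 — inconsistent ⇒ no f, not summable.

not Gosper-summable; s_k does not exist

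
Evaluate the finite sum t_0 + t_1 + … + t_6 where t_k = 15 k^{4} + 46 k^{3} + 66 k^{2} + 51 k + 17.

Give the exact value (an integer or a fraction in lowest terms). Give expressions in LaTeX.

Σ = 61607

t_(k+1)/t_k = (15*k**4 + 106*k**3 + 294*k**2 + 381*k + 195)/(15*k**4 + 46*k**3 + 66*k**2 + 51*k + 17).
Factor: A=1; B=1; C=k**4 + 46*k**3/15 + 22*k**2/5 + 17*k/5 + 17/15.
Key eq: (1)·f(k+1) = (1)·f(k) + (k**4 + 46*k**3/15 + 22*k**2/5 + 17*k/5 + 17/15).
deg f ≤ 5 (via 0,0,4).
Match coefficients ⇒ f(k) = k*(3*k**4 + 4*k**3 + 4*k**2 + 4*k + 2)/15.
So s_k = (B(k−1)f/C)·t_k = (k*(3*k**4 + 4*k**3 + 4*k**2 + 4*k + 2)/(15*k**4 + 46*k**3 + 66*k**2 + 51*k + 17))·t_k = k*(3*k**4 + 4*k**3 + 4*k**2 + 4*k + 2).
Verify: 15*k**4 + 46*k**3 + 66*k**2 + 51*k + 17 matches t_k.
Telescoping: Σ = s_(7) − s_(0) = 61607 − (0) = 61607.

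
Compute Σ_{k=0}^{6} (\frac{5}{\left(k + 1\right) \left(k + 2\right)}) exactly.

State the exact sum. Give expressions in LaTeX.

Σ = 35/8

Step 1: r(k) = (k + 1)/(k + 3).
So A=k + 1 and B=k + 3, with C=1.
Need (k + 1)·f(k+1) − (k + 2)·f(k) = 1.
Bound: deg f ≤ 1.
Solving with deg f ≤ 1: f(k) = k.
R(k) = B(k−1)·f(k)/C(k) = k*(k + 2); s_k = R·t_k = 5*k/(k + 1).
Check: Δs_k = 5/(k**2 + 3*k + 2). ✓
Telescoping: Σ = s_(7) − s_(0) = 35/8 − (0) = 35/8.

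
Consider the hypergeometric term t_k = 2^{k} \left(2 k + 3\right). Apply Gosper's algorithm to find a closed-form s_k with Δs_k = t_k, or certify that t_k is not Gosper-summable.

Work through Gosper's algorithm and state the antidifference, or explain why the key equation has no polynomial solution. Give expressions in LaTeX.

Step 1: r(k) = 2*(2*k + 5)/(2*k + 3).
So A=2 and B=1, with C=k + 3/2.
Need (2)·f(k+1) − (1)·f(k) = k + 3/2.
Degrees (0,0,1) ⇒ d ≤ 1.
Match coefficients ⇒ f(k) = (2*k - 1)/2.
So s_k = (B(k−1)f/C)·t_k = ((2*k - 1)/(2*k + 3))·t_k = 2**k*(2*k - 1).
s_(k+1) − s_k = 2**k*(2*k + 3) = t_k.

s_k = 2^{k} \left(2 k - 1\right)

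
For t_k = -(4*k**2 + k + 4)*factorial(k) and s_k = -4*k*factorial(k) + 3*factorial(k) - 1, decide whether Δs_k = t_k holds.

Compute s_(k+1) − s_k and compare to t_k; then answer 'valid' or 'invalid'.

s_(k+1) = -4*k**2*factorial(k) - 5*k*factorial(k) - factorial(k) - 1
s_(k+1) − s_k = -(4*k**2 + k + 4)*factorial(k)
(s_(k+1) − s_k) − t_k = 0

Valid: the claim telescopes to t_k.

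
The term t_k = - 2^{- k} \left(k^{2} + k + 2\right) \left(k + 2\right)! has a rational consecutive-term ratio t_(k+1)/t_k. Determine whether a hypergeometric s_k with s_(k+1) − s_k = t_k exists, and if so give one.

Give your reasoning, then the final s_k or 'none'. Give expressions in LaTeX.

s_k = - 2^{1 - k} \left(k - 1\right) \left(k + 2\right)!

Ratio r(k) = (k + 3)*(k + (k + 1)**2 + 3)/(2*(k**2 + k + 2)).
Factor: A=k/2 + 3/2; B=1; C=k**2 + k + 2.
Need (k/2 + 3/2)·f(k+1) − (1)·f(k) = k**2 + k + 2.
Bound: deg f ≤ 1.
Solve for f: f(k) = 2*(k - 1) (degree 1 ≤ 1).
So s_k = (B(k−1)f/C)·t_k = (2*(k - 1)/(k**2 + k + 2))·t_k = -2**(1 - k)*(k - 1)*factorial(k + 2).
s_(k+1) − s_k = -(k**2 + k + 2)*factorial(k + 2)/2**k = t_k.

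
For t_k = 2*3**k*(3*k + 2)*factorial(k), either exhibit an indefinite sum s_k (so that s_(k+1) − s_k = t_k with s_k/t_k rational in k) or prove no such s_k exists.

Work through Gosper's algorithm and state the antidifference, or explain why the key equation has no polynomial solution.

s_k = 2*3**k*factorial(k)

Ratio r(k) = 3*(k + 1)*(3*k + 5)/(3*k + 2).
So A=3*k + 3 and B=1, with C=k + 2/3.
Need (3*k + 3)·f(k+1) − (1)·f(k) = k + 2/3.
Degrees (1,0,1) ⇒ d ≤ 0.
Match coefficients ⇒ f(k) = 1/3.
Then R = B(k−1)f/C = 1/(3*k + 2), so s_k = R(k)·t_k = 2*3**k*factorial(k).
Verify: 2*3**k*(3*k + 2)*factorial(k) matches t_k.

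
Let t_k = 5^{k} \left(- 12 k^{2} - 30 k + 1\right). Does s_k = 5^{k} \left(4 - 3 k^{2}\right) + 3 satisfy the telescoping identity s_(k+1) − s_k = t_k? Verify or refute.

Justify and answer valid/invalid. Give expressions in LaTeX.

valid (s_(k+1) − s_k reduces to t_k)

s_(k+1) = 5**(k + 1)*(4 - 3*(k + 1)**2) + 3
s_(k+1) − s_k = 5**k*(-12*k**2 - 30*k + 1)
(s_(k+1) − s_k) − t_k = 0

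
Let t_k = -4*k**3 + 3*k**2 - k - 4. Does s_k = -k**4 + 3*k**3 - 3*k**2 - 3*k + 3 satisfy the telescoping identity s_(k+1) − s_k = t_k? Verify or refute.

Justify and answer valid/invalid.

Valid: the claim telescopes to t_k.

s_(k+1) = -k**4 - k**3 - 4*k - 1
s_(k+1) − s_k = -4*k**3 + 3*k**2 - k - 4
(s_(k+1) − s_k) − t_k = 0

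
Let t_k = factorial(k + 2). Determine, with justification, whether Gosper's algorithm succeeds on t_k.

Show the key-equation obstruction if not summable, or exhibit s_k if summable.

No — t_k has no hypergeometric antidifference.

Compute t_(k+1)/t_k: get k + 3.
So A=k + 3 and B=1, with C=1.
Key eq: (k + 3)·f(k+1) = (1)·f(k) + (1).
d = -1 from the (1,0,0) case.
Negative degree bound (-1): no f exists, t_k not Gosper-summable.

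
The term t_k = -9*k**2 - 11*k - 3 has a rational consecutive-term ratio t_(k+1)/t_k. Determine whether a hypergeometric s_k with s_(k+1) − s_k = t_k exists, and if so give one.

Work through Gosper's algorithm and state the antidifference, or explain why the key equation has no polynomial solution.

s_k = k*(-3*k**2 - k + 1)

Ratio r(k) = (9*k**2 + 29*k + 23)/(9*k**2 + 11*k + 3).
Take A(k)=1, B(k)=1, C(k)=k**2 + 11*k/9 + 1/3.
Solve (1)·f(k+1) − (1)·f(k) = k**2 + 11*k/9 + 1/3.
d = 3 from the (0,0,2) case.
Solve for f: f(k) = k*(3*k**2 + k - 1)/9 (degree 3 ≤ 3).
Then R = B(k−1)f/C = k*(3*k**2 + k - 1)/(9*k**2 + 11*k + 3), so s_k = R(k)·t_k = k*(-3*k**2 - k + 1).
Verify: -9*k**2 - 11*k - 3 matches t_k.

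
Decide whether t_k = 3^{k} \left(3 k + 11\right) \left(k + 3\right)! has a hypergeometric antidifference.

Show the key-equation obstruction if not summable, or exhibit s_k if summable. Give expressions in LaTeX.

The ratio is 3*(k + 4)*(3*k + 14)/(3*k + 11).
So A=3*k + 12 and B=1, with C=k + 11/3.
Key eq: (3*k + 12)·f(k+1) = (1)·f(k) + (k + 11/3).
d = 0 from the (1,0,1) case.
Solve for f: f(k) = 1/3 (degree 0 ≤ 0).
Get s_k = R·t_k = 3**k*factorial(k + 3) with R(k) = B(k−1)f(k)/C(k) = 1/(3*k + 11).
Check: Δs_k = 3**k*(3*k + 11)*factorial(k + 3). ✓

Yes. s_k = 3^{k} \left(k + 3\right)!.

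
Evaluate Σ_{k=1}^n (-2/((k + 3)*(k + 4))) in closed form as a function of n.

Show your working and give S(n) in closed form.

S(n) = -n/(2*n + 8)

The ratio is (k + 3)/(k + 5).
A = k + 3, B = k + 5, C = 1.
Set up (k + 3)·f(k+1) − (k + 4)·f(k) − (1) = 0.
Degrees (1,1,0) ⇒ d ≤ 1.
Coefficient equations give f(k) = k/3.
Certificate R = B(k−1)f/C = k*(k + 4)/3 gives s_k = -2*k/(3*k + 9).
Check: Δs_k = -2/(k**2 + 7*k + 12). ✓
s_(n+1) = 2*(-n - 1)/(3*(n + 4)) and s_(1) = -1/6, so S(n) = -n/(2*n + 8).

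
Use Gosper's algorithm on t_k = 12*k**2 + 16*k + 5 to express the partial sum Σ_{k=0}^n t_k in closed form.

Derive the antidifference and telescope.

S(n) = 4*n**3 + 14*n**2 + 15*n + 5

Compute t_(k+1)/t_k: get (12*k**2 + 40*k + 33)/(12*k**2 + 16*k + 5).
A = 1, B = 1, C = k**2 + 4*k/3 + 5/12.
f must satisfy (1)·f(k+1) − (1)·f(k) = k**2 + 4*k/3 + 5/12.
d = 3 from the (0,0,2) case.
Solving with deg f ≤ 3: f(k) = k*(4*k**2 + 2*k - 1)/12.
So s_k = (B(k−1)f/C)·t_k = (k*(4*k**2 + 2*k - 1)/((2*k + 1)*(6*k + 5)))·t_k = k*(4*k**2 + 2*k - 1).
Δs = 12*k**2 + 16*k + 5, as required.
Telescope: S(n) = s_(n+1) − s_(0) = 4*n**3 + 14*n**2 + 15*n + 5 − (0) = 4*n**3 + 14*n**2 + 15*n + 5.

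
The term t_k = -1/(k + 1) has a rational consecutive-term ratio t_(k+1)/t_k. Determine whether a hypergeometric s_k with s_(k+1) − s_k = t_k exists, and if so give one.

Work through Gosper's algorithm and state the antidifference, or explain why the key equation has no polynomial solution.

Compute t_(k+1)/t_k: get (k + 1)/(k + 2).
A = k + 1, B = k + 2, C = 1.
f must satisfy (k + 1)·f(k+1) − (k + 1)·f(k) = 1.
deg f ≤ 0 (via 1,1,0).
Generic f = c0 gives residual -1; -1 = 0 cannot hold, so t_k is not Gosper-summable.

no hypergeometric antidifference exists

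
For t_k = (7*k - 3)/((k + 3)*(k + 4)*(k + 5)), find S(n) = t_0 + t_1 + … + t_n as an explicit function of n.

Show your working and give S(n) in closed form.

S(n) = (3*n**2 - n - 4)/(4*(n**2 + 9*n + 20))

Compute t_(k+1)/t_k: get (k + 3)*(7*k + 4)/((k + 6)*(7*k - 3)).
Gosper form: A/B · C(k+1)/C(k) with A=k + 3, B=k + 6, C=k - 3/7.
Solve (k + 3)·f(k+1) − (k + 5)·f(k) = k - 3/7.
Degrees (1,1,1) ⇒ d ≤ 2.
A polynomial solution: f(k) = k*(3*k - 7)/28.
Then R = B(k−1)f/C = k*(k + 5)*(3*k - 7)/(4*(7*k - 3)), so s_k = R(k)·t_k = k*(3*k - 7)/(4*(k + 3)*(k + 4)).
Δs = (7*k - 3)/(k**3 + 12*k**2 + 47*k + 60), as required.
s_(n+1) = (3*n**2 - n - 4)/(4*(n**2 + 9*n + 20)) and s_(0) = 0, so S(n) = (3*n**2 - n - 4)/(4*(n**2 + 9*n + 20)).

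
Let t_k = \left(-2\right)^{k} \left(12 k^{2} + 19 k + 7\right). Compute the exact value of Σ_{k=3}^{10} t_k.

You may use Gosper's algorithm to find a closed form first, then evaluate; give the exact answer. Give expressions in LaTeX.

Σ = 1011408

Ratio r(k) = 2*(-12*k**2 - 43*k - 38)/(12*k**2 + 19*k + 7).
So A=-2 and B=1, with C=k**2 + 19*k/12 + 7/12.
f must satisfy (-2)·f(k+1) − (1)·f(k) = k**2 + 19*k/12 + 7/12.
Bound: deg f ≤ 2.
Solve for f: f(k) = -(4*k**2 + k - 1)/12 (degree 2 ≤ 2).
So s_k = (B(k−1)f/C)·t_k = (-(4*k**2 + k - 1)/((k + 1)*(12*k + 7)))·t_k = (-2)**k*(-4*k**2 - k + 1).
Verify: (-2)**k*(12*k**2 + 19*k + 7) matches t_k.
Σ_(k=3)^(10) t_k = s_(11) − s_(3) = 1011712 − (304) = 1011408.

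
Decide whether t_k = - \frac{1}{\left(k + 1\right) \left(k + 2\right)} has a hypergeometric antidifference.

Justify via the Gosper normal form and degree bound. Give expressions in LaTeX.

t_(k+1)/t_k = (k + 1)/(k + 3).
Normal form (A,B,C) = (k + 1, k + 3, 1).
Solve (k + 1)·f(k+1) − (k + 2)·f(k) = 1.
Bound: deg f ≤ 1.
Coefficient equations give f(k) = k.
R(k) = B(k−1)·f(k)/C(k) = k*(k + 2); s_k = R·t_k = -k/(k + 1).
Verify: -1/(k**2 + 3*k + 2) matches t_k.

Yes. s_k = - \frac{k}{k + 1}.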